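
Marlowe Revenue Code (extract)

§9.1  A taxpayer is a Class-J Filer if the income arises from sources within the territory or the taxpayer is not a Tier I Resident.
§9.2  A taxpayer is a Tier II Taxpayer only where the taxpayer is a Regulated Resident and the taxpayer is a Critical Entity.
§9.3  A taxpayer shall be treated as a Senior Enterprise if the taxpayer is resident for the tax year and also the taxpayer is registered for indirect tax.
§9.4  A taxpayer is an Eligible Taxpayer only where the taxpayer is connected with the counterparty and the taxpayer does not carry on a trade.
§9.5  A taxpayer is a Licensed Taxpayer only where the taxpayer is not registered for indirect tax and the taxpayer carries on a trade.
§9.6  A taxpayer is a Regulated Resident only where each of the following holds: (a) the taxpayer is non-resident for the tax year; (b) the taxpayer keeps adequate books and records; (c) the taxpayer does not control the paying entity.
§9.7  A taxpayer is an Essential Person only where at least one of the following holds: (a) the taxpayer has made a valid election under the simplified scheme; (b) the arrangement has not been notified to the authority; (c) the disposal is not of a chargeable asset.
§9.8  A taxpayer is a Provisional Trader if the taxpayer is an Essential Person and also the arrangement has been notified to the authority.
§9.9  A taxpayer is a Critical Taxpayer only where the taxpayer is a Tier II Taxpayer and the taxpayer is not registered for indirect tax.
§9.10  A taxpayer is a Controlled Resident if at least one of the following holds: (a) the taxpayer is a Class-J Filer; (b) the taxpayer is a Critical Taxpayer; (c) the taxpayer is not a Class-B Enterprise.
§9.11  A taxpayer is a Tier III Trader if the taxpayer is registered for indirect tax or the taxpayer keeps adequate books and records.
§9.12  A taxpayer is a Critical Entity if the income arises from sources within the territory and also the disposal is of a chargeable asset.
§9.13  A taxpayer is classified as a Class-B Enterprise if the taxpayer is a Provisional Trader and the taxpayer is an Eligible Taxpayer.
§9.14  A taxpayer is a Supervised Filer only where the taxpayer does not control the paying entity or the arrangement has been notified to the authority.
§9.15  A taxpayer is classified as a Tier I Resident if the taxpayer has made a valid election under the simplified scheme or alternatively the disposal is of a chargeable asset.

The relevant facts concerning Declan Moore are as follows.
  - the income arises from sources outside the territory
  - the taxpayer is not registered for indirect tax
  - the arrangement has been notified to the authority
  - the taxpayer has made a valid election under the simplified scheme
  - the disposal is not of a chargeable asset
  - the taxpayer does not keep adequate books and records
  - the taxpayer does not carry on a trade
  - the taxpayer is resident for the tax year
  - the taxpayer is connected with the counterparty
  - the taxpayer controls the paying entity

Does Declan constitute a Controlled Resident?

No

§9.15 — Tier I Resident: [the taxpayer has made a valid election under the simplified scheme? yes] OR [the disposal is of a chargeable asset? no] → satisfied.
§9.1 — Class-J Filer: [the income arises from sources within the territory? no] OR [not a Tier I Resident (§9.15)? no] → not satisfied.
§9.6 — Regulated Resident: [the taxpayer is non-resident for the tax year? no] AND [the taxpayer keeps adequate books and records? no] AND [the taxpayer does not control the paying entity? no] → not satisfied.
§9.12 — Critical Entity: [the income arises from sources within the territory? no] AND [the disposal is of a chargeable asset? no] → not satisfied.
§9.2 — Tier II Taxpayer: [Regulated Resident (§9.6)? no] AND [Critical Entity (§9.12)? no] → not satisfied.
§9.9 — Critical Taxpayer: [Tier II Taxpayer (§9.2)? no] AND [the taxpayer is not registered for indirect tax? yes] → not satisfied.
§9.7 — Essential Person: [the taxpayer has made a valid election under the simplified scheme? yes] OR [the arrangement has not been notified to the authority? no] OR [the disposal is not of a chargeable asset? yes] → satisfied.
§9.8 — Provisional Trader: [Essential Person (§9.7)? yes] AND [the arrangement has been notified to the authority? yes] → satisfied.
§9.4 — Eligible Taxpayer: [the taxpayer is connected with the counterparty? yes] AND [the taxpayer does not carry on a trade? yes] → satisfied.
§9.13 — Class-B Enterprise: [Provisional Trader (§9.8)? yes] AND [Eligible Taxpayer (§9.4)? yes] → satisfied.
§9.10 — Controlled Resident: [Class-J Filer (§9.1)? no] OR [Critical Taxpayer (§9.9)? no] OR [not a Class-B Enterprise (§9.13)? no] → not satisfied.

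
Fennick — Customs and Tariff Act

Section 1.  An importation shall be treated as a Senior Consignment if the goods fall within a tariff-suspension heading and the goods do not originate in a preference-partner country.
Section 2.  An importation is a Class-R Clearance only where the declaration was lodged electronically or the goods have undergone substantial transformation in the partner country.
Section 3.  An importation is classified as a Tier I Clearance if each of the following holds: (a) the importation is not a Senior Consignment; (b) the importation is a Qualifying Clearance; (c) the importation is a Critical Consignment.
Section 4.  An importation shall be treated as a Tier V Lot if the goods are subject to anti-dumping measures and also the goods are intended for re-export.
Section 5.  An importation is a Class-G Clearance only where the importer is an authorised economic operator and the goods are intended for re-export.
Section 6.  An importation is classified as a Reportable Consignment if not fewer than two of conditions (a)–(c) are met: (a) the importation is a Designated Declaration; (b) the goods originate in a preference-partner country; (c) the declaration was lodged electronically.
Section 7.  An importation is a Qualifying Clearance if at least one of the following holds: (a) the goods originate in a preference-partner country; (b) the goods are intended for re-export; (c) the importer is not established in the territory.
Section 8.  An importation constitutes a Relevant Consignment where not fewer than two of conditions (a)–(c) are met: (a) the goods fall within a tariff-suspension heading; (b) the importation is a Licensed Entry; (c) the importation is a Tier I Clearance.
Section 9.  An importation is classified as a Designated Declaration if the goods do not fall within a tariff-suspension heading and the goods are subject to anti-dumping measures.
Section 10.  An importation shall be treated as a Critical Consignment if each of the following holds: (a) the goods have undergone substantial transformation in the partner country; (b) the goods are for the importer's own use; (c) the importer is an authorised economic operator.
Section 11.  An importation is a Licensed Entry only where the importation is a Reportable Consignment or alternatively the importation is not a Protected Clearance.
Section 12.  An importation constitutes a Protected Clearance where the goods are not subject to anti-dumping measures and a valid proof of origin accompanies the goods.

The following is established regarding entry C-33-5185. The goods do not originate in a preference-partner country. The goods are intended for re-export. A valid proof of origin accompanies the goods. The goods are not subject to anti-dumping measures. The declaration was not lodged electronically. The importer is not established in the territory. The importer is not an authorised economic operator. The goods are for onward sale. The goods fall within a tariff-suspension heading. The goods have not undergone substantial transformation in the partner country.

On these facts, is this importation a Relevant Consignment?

section 9 — Designated Declaration: [the goods do not fall within a tariff-suspension heading? no] AND [the goods are subject to anti-dumping measures? no] → not satisfied.
section 6 — Reportable Consignment: Designated Declaration (section 9)? no; the goods originate in a preference-partner country? no; the declaration was lodged electronically? no — 0 of 3 hold (need ≥2) → not satisfied.
section 12 — Protected Clearance: [the goods are not subject to anti-dumping measures? yes] AND [a valid proof of origin accompanies the goods? yes] → satisfied.
section 11 — Licensed Entry: [Reportable Consignment (section 6)? no] OR [not a Protected Clearance (section 12)? no] → not satisfied.
section 1 — Senior Consignment: [the goods fall within a tariff-suspension heading? yes] AND [the goods do not originate in a preference-partner country? yes] → satisfied.
section 7 — Qualifying Clearance: [the goods originate in a preference-partner country? no] OR [the goods are intended for re-export? yes] OR [the importer is not established in the territory? yes] → satisfied.
section 10 — Critical Consignment: [the goods have undergone substantial transformation in the partner country? no] AND [the goods are for the importer's own use? no] AND [the importer is an authorised economic operator? no] → not satisfied.
section 3 — Tier I Clearance: [not a Senior Consignment (section 1)? no] AND [Qualifying Clearance (section 7)? yes] AND [Critical Consignment (section 10)? no] → not satisfied.
section 8 — Relevant Consignment: the goods fall within a tariff-suspension heading? yes; Licensed Entry (section 11)? no; Tier I Clearance (section 3)? no — 1 of 3 hold (need ≥2) → not satisfied.

No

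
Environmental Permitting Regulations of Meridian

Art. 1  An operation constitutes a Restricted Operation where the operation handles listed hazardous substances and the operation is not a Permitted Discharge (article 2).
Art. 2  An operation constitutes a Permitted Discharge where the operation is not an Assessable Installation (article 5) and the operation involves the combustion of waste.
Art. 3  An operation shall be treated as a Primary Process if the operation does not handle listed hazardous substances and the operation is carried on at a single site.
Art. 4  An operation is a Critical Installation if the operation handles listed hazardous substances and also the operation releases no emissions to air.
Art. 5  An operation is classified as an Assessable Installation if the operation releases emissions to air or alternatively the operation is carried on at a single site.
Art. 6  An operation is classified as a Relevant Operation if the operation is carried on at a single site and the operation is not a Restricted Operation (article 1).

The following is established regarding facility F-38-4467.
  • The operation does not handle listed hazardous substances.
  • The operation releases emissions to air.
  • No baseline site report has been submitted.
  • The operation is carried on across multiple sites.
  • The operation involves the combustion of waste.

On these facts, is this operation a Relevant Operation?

No

article 5 — Assessable Installation: [the operation releases emissions to air? yes] OR [the operation is carried on at a single site? no] → satisfied.
article 2 — Permitted Discharge: [not an Assessable Installation (article 5)? no] AND [the operation involves the combustion of waste? yes] → not satisfied.
article 1 — Restricted Operation: [the operation handles listed hazardous substances? no] AND [not a Permitted Discharge (article 2)? yes] → not satisfied.
article 6 — Relevant Operation: [the operation is carried on at a single site? no] AND [not a Restricted Operation (article 1)? yes] → not satisfied.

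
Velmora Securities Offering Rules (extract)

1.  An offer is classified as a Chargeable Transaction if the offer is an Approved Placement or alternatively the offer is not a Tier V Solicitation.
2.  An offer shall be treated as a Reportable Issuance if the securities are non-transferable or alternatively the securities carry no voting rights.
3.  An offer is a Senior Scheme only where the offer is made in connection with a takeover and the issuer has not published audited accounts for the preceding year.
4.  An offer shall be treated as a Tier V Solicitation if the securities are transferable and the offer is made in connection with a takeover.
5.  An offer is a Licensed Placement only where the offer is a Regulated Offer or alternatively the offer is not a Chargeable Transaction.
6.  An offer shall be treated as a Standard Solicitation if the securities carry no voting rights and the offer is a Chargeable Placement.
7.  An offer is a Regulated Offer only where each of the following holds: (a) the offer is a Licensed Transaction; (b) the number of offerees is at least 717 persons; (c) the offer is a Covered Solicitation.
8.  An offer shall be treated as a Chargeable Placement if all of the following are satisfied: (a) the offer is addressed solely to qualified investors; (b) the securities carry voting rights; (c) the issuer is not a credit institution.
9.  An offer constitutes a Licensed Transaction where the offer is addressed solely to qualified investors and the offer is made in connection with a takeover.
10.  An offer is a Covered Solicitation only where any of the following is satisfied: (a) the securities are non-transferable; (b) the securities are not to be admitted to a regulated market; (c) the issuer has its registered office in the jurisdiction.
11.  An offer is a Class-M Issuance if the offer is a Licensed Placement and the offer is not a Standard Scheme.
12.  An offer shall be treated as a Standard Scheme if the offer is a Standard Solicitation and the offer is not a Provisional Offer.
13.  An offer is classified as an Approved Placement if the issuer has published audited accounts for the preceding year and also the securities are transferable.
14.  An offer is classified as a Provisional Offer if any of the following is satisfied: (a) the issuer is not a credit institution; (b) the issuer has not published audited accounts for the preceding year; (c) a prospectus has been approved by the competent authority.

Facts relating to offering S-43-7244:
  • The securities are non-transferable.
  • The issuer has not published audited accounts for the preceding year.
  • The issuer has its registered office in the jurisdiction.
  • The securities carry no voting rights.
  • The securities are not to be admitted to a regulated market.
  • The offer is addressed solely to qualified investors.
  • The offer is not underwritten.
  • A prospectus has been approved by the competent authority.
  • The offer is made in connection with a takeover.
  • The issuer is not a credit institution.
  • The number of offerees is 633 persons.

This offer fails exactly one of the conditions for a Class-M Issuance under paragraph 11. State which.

Licensed Placement

Under paragraph 9: the offer is addressed solely to qualified investors? yes; and the offer is made in connection with a takeover? yes. So the offer is a Licensed Transaction.
Under paragraph 10: the securities are non-transferable? yes; or the securities are not to be admitted to a regulated market? yes; or the issuer has its registered office in the jurisdiction? yes. So the offer is a Covered Solicitation.
Under paragraph 7: Licensed Transaction (paragraph 9)? yes; and number of offerees: 633 persons ≥ 717 persons? no; and Covered Solicitation (paragraph 10)? yes. So the offer is not a Regulated Offer.
Under paragraph 13: the issuer has published audited accounts for the preceding year? no; and the securities are transferable? no. So the offer is not an Approved Placement.
Under paragraph 4: the securities are transferable? no; and the offer is made in connection with a takeover? yes. So the offer is not a Tier V Solicitation.
Under paragraph 1: Approved Placement (paragraph 13)? no; or not a Tier V Solicitation (paragraph 4)? yes. So the offer is a Chargeable Transaction.
Under paragraph 5: Regulated Offer (paragraph 7)? no; or not a Chargeable Transaction (paragraph 1)? no. So the offer is not a Licensed Placement.
Under paragraph 8: the offer is addressed solely to qualified investors? yes; and the securities carry voting rights? no; and the issuer is not a credit institution? yes. So the offer is not a Chargeable Placement.
Under paragraph 6: the securities carry no voting rights? yes; and Chargeable Placement (paragraph 8)? no. So the offer is not a Standard Solicitation.
Under paragraph 14: the issuer is not a credit institution? yes; or the issuer has not published audited accounts for the preceding year? yes; or a prospectus has been approved by the competent authority? yes. So the offer is a Provisional Offer.
Under paragraph 12: Standard Solicitation (paragraph 6)? no; and not a Provisional Offer (paragraph 14)? no. So the offer is not a Standard Scheme.
Under paragraph 11: Licensed Placement (paragraph 5)? no; and not a Standard Scheme (paragraph 12)? yes. So the offer is not a Class-M Issuance.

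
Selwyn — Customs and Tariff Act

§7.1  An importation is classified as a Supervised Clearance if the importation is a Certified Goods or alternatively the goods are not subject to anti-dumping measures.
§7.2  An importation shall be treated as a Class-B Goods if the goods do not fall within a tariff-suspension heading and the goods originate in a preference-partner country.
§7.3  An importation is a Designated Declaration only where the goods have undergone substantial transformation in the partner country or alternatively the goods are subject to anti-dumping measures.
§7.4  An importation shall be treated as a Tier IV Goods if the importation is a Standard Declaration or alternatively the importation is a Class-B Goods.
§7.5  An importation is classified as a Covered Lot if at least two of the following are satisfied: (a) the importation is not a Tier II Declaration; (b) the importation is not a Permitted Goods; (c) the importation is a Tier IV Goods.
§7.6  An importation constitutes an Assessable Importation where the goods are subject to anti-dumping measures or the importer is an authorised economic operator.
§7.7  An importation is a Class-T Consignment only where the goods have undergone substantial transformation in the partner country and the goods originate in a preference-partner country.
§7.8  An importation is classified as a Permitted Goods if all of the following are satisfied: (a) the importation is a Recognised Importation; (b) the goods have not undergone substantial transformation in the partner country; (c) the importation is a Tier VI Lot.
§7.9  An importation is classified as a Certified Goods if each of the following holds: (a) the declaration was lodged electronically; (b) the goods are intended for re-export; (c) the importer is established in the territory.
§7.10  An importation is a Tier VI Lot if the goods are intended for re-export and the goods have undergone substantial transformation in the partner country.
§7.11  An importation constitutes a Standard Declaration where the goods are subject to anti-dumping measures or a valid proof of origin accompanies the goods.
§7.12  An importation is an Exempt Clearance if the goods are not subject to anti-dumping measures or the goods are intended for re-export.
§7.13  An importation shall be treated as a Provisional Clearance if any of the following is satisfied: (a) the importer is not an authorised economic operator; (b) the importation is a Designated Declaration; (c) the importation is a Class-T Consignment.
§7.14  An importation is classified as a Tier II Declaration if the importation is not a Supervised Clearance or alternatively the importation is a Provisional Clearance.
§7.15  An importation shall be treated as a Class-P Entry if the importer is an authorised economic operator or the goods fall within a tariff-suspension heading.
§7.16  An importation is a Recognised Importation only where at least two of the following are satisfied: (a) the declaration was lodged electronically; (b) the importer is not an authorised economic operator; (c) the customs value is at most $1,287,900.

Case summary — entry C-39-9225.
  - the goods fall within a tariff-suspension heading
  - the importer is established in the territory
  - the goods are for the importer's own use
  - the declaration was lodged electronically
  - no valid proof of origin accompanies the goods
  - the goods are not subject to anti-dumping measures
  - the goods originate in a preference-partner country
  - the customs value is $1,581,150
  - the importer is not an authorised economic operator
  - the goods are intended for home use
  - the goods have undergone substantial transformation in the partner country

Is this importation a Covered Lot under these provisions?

§7.9 — Certified Goods: [the declaration was lodged electronically? yes] AND [the goods are intended for re-export? no] AND [the importer is established in the territory? yes] → not satisfied.
§7.1 — Supervised Clearance: [Certified Goods (§7.9)? no] OR [the goods are not subject to anti-dumping measures? yes] → satisfied.
§7.3 — Designated Declaration: [the goods have undergone substantial transformation in the partner country? yes] OR [the goods are subject to anti-dumping measures? no] → satisfied.
§7.7 — Class-T Consignment: [the goods have undergone substantial transformation in the partner country? yes] AND [the goods originate in a preference-partner country? yes] → satisfied.
§7.13 — Provisional Clearance: [the importer is not an authorised economic operator? yes] OR [Designated Declaration (§7.3)? yes] OR [Class-T Consignment (§7.7)? yes] → satisfied.
§7.14 — Tier II Declaration: [not a Supervised Clearance (§7.1)? no] OR [Provisional Clearance (§7.13)? yes] → satisfied.
§7.16 — Recognised Importation: the declaration was lodged electronically? yes; the importer is not an authorised economic operator? yes; customs value: $1,581,150 ≤ $1,287,900? no — 2 of 3 hold (need ≥2) → satisfied.
§7.10 — Tier VI Lot: [the goods are intended for re-export? no] AND [the goods have undergone substantial transformation in the partner country? yes] → not satisfied.
§7.8 — Permitted Goods: [Recognised Importation (§7.16)? yes] AND [the goods have not undergone substantial transformation in the partner country? no] AND [Tier VI Lot (§7.10)? no] → not satisfied.
§7.11 — Standard Declaration: [the goods are subject to anti-dumping measures? no] OR [a valid proof of origin accompanies the goods? no] → not satisfied.
§7.2 — Class-B Goods: [the goods do not fall within a tariff-suspension heading? no] AND [the goods originate in a preference-partner country? yes] → not satisfied.
§7.4 — Tier IV Goods: [Standard Declaration (§7.11)? no] OR [Class-B Goods (§7.2)? no] → not satisfied.
§7.5 — Covered Lot: not a Tier II Declaration (§7.14)? no; not a Permitted Goods (§7.8)? yes; Tier IV Goods (§7.4)? no — 1 of 3 hold (need ≥2) → not satisfied.

No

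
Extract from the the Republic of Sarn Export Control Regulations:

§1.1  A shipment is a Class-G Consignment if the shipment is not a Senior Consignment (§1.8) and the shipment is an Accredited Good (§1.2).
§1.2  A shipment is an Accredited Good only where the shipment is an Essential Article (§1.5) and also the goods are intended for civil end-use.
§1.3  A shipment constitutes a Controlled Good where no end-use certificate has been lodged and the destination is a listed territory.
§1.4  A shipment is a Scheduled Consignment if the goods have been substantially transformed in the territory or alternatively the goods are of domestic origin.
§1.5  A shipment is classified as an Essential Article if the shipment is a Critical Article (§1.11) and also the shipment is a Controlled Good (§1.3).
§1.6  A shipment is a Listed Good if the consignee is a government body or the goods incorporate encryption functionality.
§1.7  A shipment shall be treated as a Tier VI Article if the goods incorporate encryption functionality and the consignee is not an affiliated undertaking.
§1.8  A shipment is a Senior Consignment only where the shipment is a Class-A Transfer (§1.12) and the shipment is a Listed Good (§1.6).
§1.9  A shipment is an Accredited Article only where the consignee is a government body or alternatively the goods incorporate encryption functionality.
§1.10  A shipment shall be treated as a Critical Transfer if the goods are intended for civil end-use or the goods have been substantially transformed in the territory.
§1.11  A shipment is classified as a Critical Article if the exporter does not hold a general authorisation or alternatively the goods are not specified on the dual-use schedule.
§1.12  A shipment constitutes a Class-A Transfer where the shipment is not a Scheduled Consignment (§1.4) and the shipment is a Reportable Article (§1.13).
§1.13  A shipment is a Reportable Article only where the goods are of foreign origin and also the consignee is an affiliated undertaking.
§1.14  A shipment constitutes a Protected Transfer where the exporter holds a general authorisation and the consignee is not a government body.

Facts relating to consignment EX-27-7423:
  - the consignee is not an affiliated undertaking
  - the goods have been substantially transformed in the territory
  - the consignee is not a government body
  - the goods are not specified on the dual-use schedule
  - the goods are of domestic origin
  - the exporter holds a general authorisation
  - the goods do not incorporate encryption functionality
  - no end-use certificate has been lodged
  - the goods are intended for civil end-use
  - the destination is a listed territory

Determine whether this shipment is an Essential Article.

Under §1.11: the exporter does not hold a general authorisation? no; or the goods are not specified on the dual-use schedule? yes. So the shipment is a Critical Article.
Under §1.3: no end-use certificate has been lodged? yes; and the destination is a listed territory? yes. So the shipment is a Controlled Good.
Under §1.5: Critical Article (§1.11)? yes; and Controlled Good (§1.3)? yes. So the shipment is an Essential Article.

Yes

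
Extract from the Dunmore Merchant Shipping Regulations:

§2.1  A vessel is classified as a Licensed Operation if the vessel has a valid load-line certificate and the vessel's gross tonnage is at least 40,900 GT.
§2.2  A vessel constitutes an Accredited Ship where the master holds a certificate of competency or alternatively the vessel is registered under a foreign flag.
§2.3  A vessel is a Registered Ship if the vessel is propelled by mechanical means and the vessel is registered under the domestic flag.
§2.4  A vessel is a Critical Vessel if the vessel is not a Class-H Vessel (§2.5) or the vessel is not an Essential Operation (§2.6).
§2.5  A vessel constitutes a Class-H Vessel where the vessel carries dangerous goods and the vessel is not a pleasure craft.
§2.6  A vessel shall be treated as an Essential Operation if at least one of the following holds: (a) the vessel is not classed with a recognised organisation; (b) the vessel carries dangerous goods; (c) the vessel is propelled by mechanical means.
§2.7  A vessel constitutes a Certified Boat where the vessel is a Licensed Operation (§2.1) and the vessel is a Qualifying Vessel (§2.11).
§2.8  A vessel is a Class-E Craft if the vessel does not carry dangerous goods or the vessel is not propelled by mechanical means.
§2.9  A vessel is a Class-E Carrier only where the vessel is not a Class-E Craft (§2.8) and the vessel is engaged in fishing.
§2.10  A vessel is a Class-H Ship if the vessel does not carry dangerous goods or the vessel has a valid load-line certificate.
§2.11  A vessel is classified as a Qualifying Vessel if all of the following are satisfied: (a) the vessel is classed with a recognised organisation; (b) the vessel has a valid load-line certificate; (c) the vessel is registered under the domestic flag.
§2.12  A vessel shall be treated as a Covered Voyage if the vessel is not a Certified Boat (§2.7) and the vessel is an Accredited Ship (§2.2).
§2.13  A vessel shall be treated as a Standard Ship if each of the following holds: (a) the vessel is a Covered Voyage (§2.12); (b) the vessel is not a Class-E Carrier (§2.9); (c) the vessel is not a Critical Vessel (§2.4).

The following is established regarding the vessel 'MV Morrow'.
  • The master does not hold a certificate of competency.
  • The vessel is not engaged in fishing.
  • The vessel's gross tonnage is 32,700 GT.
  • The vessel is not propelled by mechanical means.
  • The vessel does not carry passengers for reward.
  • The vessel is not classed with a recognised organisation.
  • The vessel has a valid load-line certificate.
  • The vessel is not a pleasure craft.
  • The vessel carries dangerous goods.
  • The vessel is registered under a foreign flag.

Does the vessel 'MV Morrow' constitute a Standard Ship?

Yes

§2.1 — Licensed Operation: [the vessel has a valid load-line certificate? yes] AND [vessel's gross tonnage: 32,700 GT ≥ 40,900 GT? no] → not satisfied.
§2.11 — Qualifying Vessel: [the vessel is classed with a recognised organisation? no] AND [the vessel has a valid load-line certificate? yes] AND [the vessel is registered under the domestic flag? no] → not satisfied.
§2.7 — Certified Boat: [Licensed Operation (§2.1)? no] AND [Qualifying Vessel (§2.11)? no] → not satisfied.
§2.2 — Accredited Ship: [the master holds a certificate of competency? no] OR [the vessel is registered under a foreign flag? yes] → satisfied.
§2.12 — Covered Voyage: [not a Certified Boat (§2.7)? yes] AND [Accredited Ship (§2.2)? yes] → satisfied.
§2.8 — Class-E Craft: [the vessel does not carry dangerous goods? no] OR [the vessel is not propelled by mechanical means? yes] → satisfied.
§2.9 — Class-E Carrier: [not a Class-E Craft (§2.8)? no] AND [the vessel is engaged in fishing? no] → not satisfied.
§2.5 — Class-H Vessel: [the vessel carries dangerous goods? yes] AND [the vessel is not a pleasure craft? yes] → satisfied.
§2.6 — Essential Operation: [the vessel is not classed with a recognised organisation? yes] OR [the vessel carries dangerous goods? yes] OR [the vessel is propelled by mechanical means? no] → satisfied.
§2.4 — Critical Vessel: [not a Class-H Vessel (§2.5)? no] OR [not an Essential Operation (§2.6)? no] → not satisfied.
§2.13 — Standard Ship: [Covered Voyage (§2.12)? yes] AND [not a Class-E Carrier (§2.9)? yes] AND [not a Critical Vessel (§2.4)? yes] → satisfied.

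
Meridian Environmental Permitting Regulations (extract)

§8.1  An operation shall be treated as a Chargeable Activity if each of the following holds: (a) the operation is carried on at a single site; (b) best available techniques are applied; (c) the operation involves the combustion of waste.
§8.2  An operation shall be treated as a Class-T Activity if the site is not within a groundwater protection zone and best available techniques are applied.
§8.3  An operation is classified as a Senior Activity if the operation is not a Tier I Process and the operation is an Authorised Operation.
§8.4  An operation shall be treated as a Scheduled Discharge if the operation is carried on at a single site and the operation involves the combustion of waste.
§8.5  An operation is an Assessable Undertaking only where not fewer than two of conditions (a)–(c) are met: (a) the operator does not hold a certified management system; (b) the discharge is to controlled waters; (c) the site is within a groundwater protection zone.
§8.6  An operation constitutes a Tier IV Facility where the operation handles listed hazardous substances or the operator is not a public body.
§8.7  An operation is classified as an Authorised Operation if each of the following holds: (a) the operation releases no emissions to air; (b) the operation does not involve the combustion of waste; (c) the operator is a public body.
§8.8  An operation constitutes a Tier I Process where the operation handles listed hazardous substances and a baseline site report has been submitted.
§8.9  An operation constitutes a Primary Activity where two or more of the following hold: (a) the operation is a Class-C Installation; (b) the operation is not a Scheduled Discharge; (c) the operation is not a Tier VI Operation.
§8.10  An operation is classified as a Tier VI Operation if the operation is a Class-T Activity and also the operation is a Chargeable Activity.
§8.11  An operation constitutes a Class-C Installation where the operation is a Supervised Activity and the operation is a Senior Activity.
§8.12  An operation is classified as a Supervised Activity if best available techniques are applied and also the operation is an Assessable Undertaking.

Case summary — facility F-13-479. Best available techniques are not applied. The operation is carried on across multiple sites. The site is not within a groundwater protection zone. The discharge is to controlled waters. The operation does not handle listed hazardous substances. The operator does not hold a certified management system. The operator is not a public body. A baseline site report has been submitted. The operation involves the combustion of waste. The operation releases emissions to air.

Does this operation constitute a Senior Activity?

No

Under §8.8: the operation handles listed hazardous substances? no; and a baseline site report has been submitted? yes. So the operation is not a Tier I Process.
Under §8.7: the operation releases no emissions to air? no; and the operation does not involve the combustion of waste? no; and the operator is a public body? no. So the operation is not an Authorised Operation.
Under §8.3: not a Tier I Process (§8.8)? yes; and Authorised Operation (§8.7)? no. So the operation is not a Senior Activity.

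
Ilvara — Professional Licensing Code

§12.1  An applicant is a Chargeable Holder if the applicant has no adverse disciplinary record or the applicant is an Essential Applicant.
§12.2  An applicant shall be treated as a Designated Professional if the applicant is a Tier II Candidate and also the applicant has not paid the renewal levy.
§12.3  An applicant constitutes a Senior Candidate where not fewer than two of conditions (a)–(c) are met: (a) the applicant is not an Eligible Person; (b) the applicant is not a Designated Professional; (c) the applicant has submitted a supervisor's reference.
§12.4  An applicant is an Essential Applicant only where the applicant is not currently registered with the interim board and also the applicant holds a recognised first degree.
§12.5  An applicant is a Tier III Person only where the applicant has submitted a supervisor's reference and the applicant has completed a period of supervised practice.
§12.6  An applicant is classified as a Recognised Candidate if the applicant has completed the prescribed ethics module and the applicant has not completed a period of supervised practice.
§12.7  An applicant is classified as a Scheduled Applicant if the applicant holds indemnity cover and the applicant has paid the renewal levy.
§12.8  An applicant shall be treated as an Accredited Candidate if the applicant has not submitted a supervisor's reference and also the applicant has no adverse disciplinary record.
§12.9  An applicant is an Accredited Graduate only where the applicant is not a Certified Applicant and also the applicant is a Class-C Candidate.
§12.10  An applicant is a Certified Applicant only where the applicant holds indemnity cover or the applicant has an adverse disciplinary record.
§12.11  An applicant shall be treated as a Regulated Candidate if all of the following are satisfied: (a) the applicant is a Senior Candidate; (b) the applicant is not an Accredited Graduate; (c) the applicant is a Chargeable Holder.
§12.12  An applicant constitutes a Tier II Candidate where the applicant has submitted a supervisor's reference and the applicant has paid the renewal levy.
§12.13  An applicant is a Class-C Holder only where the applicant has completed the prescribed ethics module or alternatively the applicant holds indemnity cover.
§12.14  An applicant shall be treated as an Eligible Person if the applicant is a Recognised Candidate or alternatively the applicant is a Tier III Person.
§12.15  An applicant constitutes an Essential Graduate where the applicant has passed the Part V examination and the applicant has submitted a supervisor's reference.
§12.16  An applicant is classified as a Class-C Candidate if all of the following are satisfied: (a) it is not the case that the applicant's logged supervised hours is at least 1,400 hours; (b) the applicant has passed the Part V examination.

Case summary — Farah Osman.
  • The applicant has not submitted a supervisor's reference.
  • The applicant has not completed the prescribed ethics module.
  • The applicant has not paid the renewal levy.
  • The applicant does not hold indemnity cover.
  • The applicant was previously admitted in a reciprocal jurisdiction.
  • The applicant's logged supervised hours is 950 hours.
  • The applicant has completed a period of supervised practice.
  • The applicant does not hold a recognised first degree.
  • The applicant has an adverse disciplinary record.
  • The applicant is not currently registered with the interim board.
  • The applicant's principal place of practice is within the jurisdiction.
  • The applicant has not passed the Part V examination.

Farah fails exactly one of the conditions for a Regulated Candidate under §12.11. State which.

Chargeable Holder

§12.6 — Recognised Candidate: [the applicant has completed the prescribed ethics module? no] AND [the applicant has not completed a period of supervised practice? no] → not satisfied.
§12.5 — Tier III Person: [the applicant has submitted a supervisor's reference? no] AND [the applicant has completed a period of supervised practice? yes] → not satisfied.
§12.14 — Eligible Person: [Recognised Candidate (§12.6)? no] OR [Tier III Person (§12.5)? no] → not satisfied.
§12.12 — Tier II Candidate: [the applicant has submitted a supervisor's reference? no] AND [the applicant has paid the renewal levy? no] → not satisfied.
§12.2 — Designated Professional: [Tier II Candidate (§12.12)? no] AND [the applicant has not paid the renewal levy? yes] → not satisfied.
§12.3 — Senior Candidate: not an Eligible Person (§12.14)? yes; not a Designated Professional (§12.2)? yes; the applicant has submitted a supervisor's reference? no — 2 of 3 hold (need ≥2) → satisfied.
§12.10 — Certified Applicant: [the applicant holds indemnity cover? no] OR [the applicant has an adverse disciplinary record? yes] → satisfied.
§12.16 — Class-C Candidate: [applicant's logged supervised hours: 950 hours ≥ 1,400 hours? no, so negated condition yes] AND [the applicant has passed the Part V examination? no] → not satisfied.
§12.9 — Accredited Graduate: [not a Certified Applicant (§12.10)? no] AND [Class-C Candidate (§12.16)? no] → not satisfied.
§12.4 — Essential Applicant: [the applicant is not currently registered with the interim board? yes] AND [the applicant holds a recognised first degree? no] → not satisfied.
§12.1 — Chargeable Holder: [the applicant has no adverse disciplinary record? no] OR [Essential Applicant (§12.4)? no] → not satisfied.
§12.11 — Regulated Candidate: [Senior Candidate (§12.3)? yes] AND [not an Accredited Graduate (§12.9)? yes] AND [Chargeable Holder (§12.1)? no] → not satisfied.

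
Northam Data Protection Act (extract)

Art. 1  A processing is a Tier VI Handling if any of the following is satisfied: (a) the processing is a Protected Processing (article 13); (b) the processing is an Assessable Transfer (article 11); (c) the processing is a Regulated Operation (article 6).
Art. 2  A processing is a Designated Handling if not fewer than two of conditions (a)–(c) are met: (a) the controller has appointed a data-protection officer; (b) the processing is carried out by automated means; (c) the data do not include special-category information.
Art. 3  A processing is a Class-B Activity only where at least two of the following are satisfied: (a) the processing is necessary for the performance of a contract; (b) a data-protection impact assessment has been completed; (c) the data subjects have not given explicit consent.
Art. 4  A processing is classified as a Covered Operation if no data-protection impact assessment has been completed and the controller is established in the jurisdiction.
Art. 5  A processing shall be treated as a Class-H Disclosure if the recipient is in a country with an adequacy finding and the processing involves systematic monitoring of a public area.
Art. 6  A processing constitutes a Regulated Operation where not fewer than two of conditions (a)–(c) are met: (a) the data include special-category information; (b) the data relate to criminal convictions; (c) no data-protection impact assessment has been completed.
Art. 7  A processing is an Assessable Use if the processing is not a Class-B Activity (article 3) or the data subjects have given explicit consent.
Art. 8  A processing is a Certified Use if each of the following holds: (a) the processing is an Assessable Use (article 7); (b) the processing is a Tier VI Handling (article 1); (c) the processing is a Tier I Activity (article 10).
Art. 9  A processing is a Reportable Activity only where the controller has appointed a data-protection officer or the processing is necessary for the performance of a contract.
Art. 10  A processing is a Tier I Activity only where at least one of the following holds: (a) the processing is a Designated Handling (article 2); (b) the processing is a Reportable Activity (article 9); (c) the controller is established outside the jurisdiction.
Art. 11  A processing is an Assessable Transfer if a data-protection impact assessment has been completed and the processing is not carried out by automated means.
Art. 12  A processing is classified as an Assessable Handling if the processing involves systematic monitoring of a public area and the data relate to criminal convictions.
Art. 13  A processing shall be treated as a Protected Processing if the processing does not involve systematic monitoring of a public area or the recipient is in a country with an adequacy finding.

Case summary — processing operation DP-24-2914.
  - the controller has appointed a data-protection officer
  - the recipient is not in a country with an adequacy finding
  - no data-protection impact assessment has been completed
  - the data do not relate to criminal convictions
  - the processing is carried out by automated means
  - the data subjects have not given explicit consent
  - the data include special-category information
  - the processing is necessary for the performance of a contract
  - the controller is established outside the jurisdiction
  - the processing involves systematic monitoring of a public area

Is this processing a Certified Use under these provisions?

No

article 3 — Class-B Activity: the processing is necessary for the performance of a contract? yes; a data-protection impact assessment has been completed? no; the data subjects have not given explicit consent? yes — 2 of 3 hold (need ≥2) → satisfied.
article 7 — Assessable Use: [not a Class-B Activity (article 3)? no] OR [the data subjects have given explicit consent? no] → not satisfied.
article 13 — Protected Processing: [the processing does not involve systematic monitoring of a public area? no] OR [the recipient is in a country with an adequacy finding? no] → not satisfied.
article 11 — Assessable Transfer: [a data-protection impact assessment has been completed? no] AND [the processing is not carried out by automated means? no] → not satisfied.
article 6 — Regulated Operation: the data include special-category information? yes; the data relate to criminal convictions? no; no data-protection impact assessment has been completed? yes — 2 of 3 hold (need ≥2) → satisfied.
article 1 — Tier VI Handling: [Protected Processing (article 13)? no] OR [Assessable Transfer (article 11)? no] OR [Regulated Operation (article 6)? yes] → satisfied.
article 2 — Designated Handling: the controller has appointed a data-protection officer? yes; the processing is carried out by automated means? yes; the data do not include special-category information? no — 2 of 3 hold (need ≥2) → satisfied.
article 9 — Reportable Activity: [the controller has appointed a data-protection officer? yes] OR [the processing is necessary for the performance of a contract? yes] → satisfied.
article 10 — Tier I Activity: [Designated Handling (article 2)? yes] OR [Reportable Activity (article 9)? yes] OR [the controller is established outside the jurisdiction? yes] → satisfied.
article 8 — Certified Use: [Assessable Use (article 7)? no] AND [Tier VI Handling (article 1)? yes] AND [Tier I Activity (article 10)? yes] → not satisfied.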